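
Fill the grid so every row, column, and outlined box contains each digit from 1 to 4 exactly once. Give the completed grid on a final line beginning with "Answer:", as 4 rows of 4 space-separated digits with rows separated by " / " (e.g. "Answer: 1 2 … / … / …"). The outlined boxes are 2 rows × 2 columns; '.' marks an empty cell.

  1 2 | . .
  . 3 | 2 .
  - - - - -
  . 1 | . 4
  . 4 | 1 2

Step 1. [r3c3∈{3}] nothing but 3 survives at r3c3, so r3c3=3.
Step 2. [r2c4∈{1}] r2c4 is down to just 1. So r2c4=1.
Step 3. [r2c1∈{4}] r2c1 is down to just 4. So r2c1=4.
Step 4. [r3c1∈{2}] r3c1's peers cover all but 2 ⇒ r3c1=2.
Step 5. [r4c1∈{3}] r4c1's peers cover all but 3. So r4c1=3.
Step 6. [r1c4∈{3}] only 3 remains possible at r1c4, so r1c4=3.
Step 7. [r1c3∈{4}] r1c3's peers cover all but 4, so r1c3=4.

Answer: 1 2 4 3 / 4 3 2 1 / 2 1 3 4 / 3 4 1 2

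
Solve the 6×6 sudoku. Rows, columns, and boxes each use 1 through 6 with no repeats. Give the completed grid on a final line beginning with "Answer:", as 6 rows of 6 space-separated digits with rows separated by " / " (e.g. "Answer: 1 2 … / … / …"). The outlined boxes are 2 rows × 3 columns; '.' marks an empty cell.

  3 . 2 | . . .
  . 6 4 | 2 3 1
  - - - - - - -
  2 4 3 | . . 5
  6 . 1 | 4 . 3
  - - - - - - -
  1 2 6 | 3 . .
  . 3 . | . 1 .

Step 1. [r5c5∈{4,5}] across row 5, 5 lands solely at r5c5 ⇒ r5c5=5.
Step 2. [r6c4∈{6}] nothing but 6 survives at r6c4 ⇒ r6c4=6.
Step 3. [r2c1∈{5}] only 5 remains possible at r2c1. So r2c1=5.
Step 4. [r5c6∈{4}] only 4 remains possible at r5c6, so r5c6=4.
Step 5. [r3c5∈{6}] r3c5 is down to just 6 ⇒ r3c5=6.
Step 6. [r1c4∈{5}] nothing but 5 survives at r1c4 ⇒ r1c4=5.
Step 7. [r4c2∈{5}] r4c2 is down to just 5. So r4c2=5.
Step 8. [r1c6∈{6}] r1c6 is down to just 6, so r1c6=6.
Step 9. [r1c2∈{1}] r1c2 is down to just 1 ⇒ r1c2=1.
Step 10. [r3c4∈{1}] r3c4's peers cover all but 1, so r3c4=1.
Step 11. [r4c5∈{2}] r4c5's peers cover all but 2, so r4c5=2.
Step 12. [r6c6∈{2}] r6c6 has the single candidate 2, so r6c6=2.
Step 13. [r6c3∈{5}] r6c3 has the single candidate 5, so r6c3=5.
Step 14. [r6c1∈{4}] only 4 remains possible at r6c1. So r6c1=4.
Step 15. [r1c5∈{4}] only 4 remains possible at r1c5. So r1c5=4.

Answer: 3 1 2 5 4 6 / 5 6 4 2 3 1 / 2 4 3 1 6 5 / 6 5 1 4 2 3 / 1 2 6 3 5 4 / 4 3 5 6 1 2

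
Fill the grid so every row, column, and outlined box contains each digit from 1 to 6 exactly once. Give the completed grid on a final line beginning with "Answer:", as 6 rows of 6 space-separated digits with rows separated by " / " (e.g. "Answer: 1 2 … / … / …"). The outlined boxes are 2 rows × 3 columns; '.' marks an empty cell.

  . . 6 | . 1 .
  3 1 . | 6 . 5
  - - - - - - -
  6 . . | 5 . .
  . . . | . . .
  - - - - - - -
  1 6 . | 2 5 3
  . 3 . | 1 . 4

Step 1. [r1c6∈{2}] r1c6's peers cover all but 2, so r1c6=2.
Step 2. [r2c3∈{2,4}] in row 2, 2 fits only at r2c3, so r2c3=2.
Step 3. [r2c5∈{4}] nothing but 4 survives at r2c5. So r2c5=4.
Step 4. [r4c4∈{3,4}] across col 4, 4 lands solely at r4c4, so r4c4=4.
Step 5. [r3c6∈{1}] nothing but 1 survives at r3c6. So r3c6=1.
Step 6. [r4c3∈{1,3,5}] 1 has one home in row 4: r4c3 ⇒ r4c3=1.
Step 7. [r4c5∈{2,3,6}] 3 has one home in row 4: r4c5 ⇒ r4c5=3.
Step 8. [r1c1∈{4,5}] 4 has one home in col 1: r1c1 ⇒ r1c1=4.
Step 9. [r6c1∈{2,5}] row 6 places 2 nowhere but r6c1 ⇒ r6c1=2.
Step 10. [r4c2∈{2,5}] r4c2 is the only open cell in row 4 admitting 2 ⇒ r4c2=2.
Step 11. [r3c3∈{3,4}] in row 3, 3 fits only at r3c3 ⇒ r3c3=3.
Step 12. [r5c3∈{4}] r5c3 has the single candidate 4. So r5c3=4.
Step 13. [r1c2∈{5}] only 5 remains possible at r1c2 ⇒ r1c2=5.
Step 14. [r3c5∈{2}] r3c5 is down to just 2, so r3c5=2.
Step 15. [r6c5∈{6}] r6c5 has the single candidate 6, so r6c5=6.
Step 16. [r1c4∈{3}] nothing but 3 survives at r1c4. So r1c4=3.
Step 17. [r4c6∈{6}] only 6 remains possible at r4c6 ⇒ r4c6=6.
Step 18. [r6c3∈{5}] r6c3 is down to just 5. So r6c3=5.
Step 19. [r4c1∈{5}] r4c1 is down to just 5, so r4c1=5.
Step 20. [r3c2∈{4}] r3c2 is down to just 4 ⇒ r3c2=4.

Answer: 4 5 6 3 1 2 / 3 1 2 6 4 5 / 6 4 3 5 2 1 / 5 2 1 4 3 6 / 1 6 4 2 5 3 / 2 3 5 1 6 4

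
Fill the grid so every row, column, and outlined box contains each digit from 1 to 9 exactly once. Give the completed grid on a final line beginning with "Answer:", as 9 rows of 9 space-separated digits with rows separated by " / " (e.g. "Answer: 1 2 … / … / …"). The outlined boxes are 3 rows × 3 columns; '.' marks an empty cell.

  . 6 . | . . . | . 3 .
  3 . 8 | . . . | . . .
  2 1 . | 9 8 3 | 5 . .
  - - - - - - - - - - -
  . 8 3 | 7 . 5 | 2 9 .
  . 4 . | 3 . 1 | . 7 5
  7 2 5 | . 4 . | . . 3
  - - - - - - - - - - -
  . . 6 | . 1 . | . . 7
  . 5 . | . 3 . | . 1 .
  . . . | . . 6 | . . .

Step 1. [r4c9∈{1,4,6}] row 4 places 4 nowhere but r4c9, so r4c9=4.
Step 2. [r5c7∈{6,8}] in row 5, 8 fits only at r5c7. So r5c7=8.
Step 3. [r3c9∈{6}] nothing but 6 survives at r3c9. So r3c9=6.
Step 4. [r3c8∈{4}] r3c8's peers cover all but 4 ⇒ r3c8=4.
Step 5. [r2c8∈{2}] r2c8 has the single candidate 2, so r2c8=2.
Step 6. [r5c3∈{9}] nothing but 9 survives at r5c3 ⇒ r5c3=9.
Step 7. [r9c5∈{2,5,7,9}] 9 has one home in col 5: r9c5 ⇒ r9c5=9.
Step 8. [r8c6∈{2,4,7,8}] across box 8, 7 lands solely at r8c6. So r8c6=7.
Step 9. [r4c5∈{6}] r4c5 has the single candidate 6, so r4c5=6.
Step 10. [r2c6∈{4}] r2c6 is down to just 4, so r2c6=4.
Step 11. [r1c9∈{1,8,9}] across row 1, 8 lands solely at r1c9 ⇒ r1c9=8.
Step 12. [r9c3∈{1,2,4,7}] 1 has one home in col 3: r9c3. So r9c3=1.
Step 13. [r6c4∈{8}] nothing but 8 survives at r6c4, so r6c4=8.
Step 14. [r8c1∈{4,8,9}] in row 8, 8 fits only at r8c1, so r8c1=8.
Step 15. [r9c1∈{4}] r9c1 is down to just 4. So r9c1=4.
Step 16. [r2c9∈{1,9}] col 9 places 1 nowhere but r2c9, so r2c9=1.
Step 17. [r8c7∈{4,6,9}] row 8 places 6 nowhere but r8c7. So r8c7=6.
Step 18. [r7c1∈{9}] r7c1's peers cover all but 9. So r7c1=9.
Step 19. [r1c6∈{2}] r1c6's peers cover all but 2. So r1c6=2.
Step 20. [r7c4∈{2,4,5}] row 7 places 2 nowhere but r7c4 ⇒ r7c4=2.
Step 21. [r9c4∈{5}] only 5 remains possible at r9c4 ⇒ r9c4=5.
Step 22. [r2c5∈{5,7}] in row 2, 5 fits only at r2c5 ⇒ r2c5=5.
Step 23. [r3c3∈{7}] r3c3 has the single candidate 7 ⇒ r3c3=7.
Step 24. [r9c7∈{3}] r9c7's peers cover all but 3. So r9c7=3.
Step 25. [r1c7∈{7,9}] 9 has one home in row 1: r1c7 ⇒ r1c7=9.
Step 26. [r8c3∈{2}] r8c3 is down to just 2, so r8c3=2.
Step 27. [r9c8∈{8}] r9c8's peers cover all but 8, so r9c8=8.
Step 28. [r2c2∈{9}] r2c2's peers cover all but 9, so r2c2=9.
Step 29. [r7c7∈{4}] only 4 remains possible at r7c7 ⇒ r7c7=4.
Step 30. [r7c8∈{5}] only 5 remains possible at r7c8. So r7c8=5.
Step 31. [r8c9∈{9}] nothing but 9 survives at r8c9, so r8c9=9.
Step 32. [r9c2∈{7}] r9c2 has the single candidate 7, so r9c2=7.
Step 33. [r4c1∈{1}] only 1 remains possible at r4c1 ⇒ r4c1=1.
Step 34. [r1c1∈{5}] r1c1's peers cover all but 5. So r1c1=5.
Step 35. [r5c5∈{2}] only 2 remains possible at r5c5, so r5c5=2.
Step 36. [r6c7∈{1}] r6c7 has the single candidate 1 ⇒ r6c7=1.
Step 37. [r7c2∈{3}] r7c2 is down to just 3 ⇒ r7c2=3.
Step 38. [r1c5∈{7}] r1c5 is down to just 7. So r1c5=7.
Step 39. [r2c7∈{7}] only 7 remains possible at r2c7, so r2c7=7.
Step 40. [r2c4∈{6}] only 6 remains possible at r2c4, so r2c4=6.
Step 41. [r8c4∈{4}] r8c4 has the single candidate 4 ⇒ r8c4=4.
Step 42. [r6c6∈{9}] nothing but 9 survives at r6c6 ⇒ r6c6=9.
Step 43. [r1c3∈{4}] only 4 remains possible at r1c3, so r1c3=4.
Step 44. [r1c4∈{1}] only 1 remains possible at r1c4. So r1c4=1.
Step 45. [r7c6∈{8}] r7c6's peers cover all but 8 ⇒ r7c6=8.
Step 46. [r9c9∈{2}] only 2 remains possible at r9c9 ⇒ r9c9=2.
Step 47. [r6c8∈{6}] only 6 remains possible at r6c8 ⇒ r6c8=6.
Step 48. [r5c1∈{6}] nothing but 6 survives at r5c1, so r5c1=6.

Answer: 5 6 4 1 7 2 9 3 8 / 3 9 8 6 5 4 7 2 1 / 2 1 7 9 8 3 5 4 6 / 1 8 3 7 6 5 2 9 4 / 6 4 9 3 2 1 8 7 5 / 7 2 5 8 4 9 1 6 3 / 9 3 6 2 1 8 4 5 7 / 8 5 2 4 3 7 6 1 9 / 4 7 1 5 9 6 3 8 2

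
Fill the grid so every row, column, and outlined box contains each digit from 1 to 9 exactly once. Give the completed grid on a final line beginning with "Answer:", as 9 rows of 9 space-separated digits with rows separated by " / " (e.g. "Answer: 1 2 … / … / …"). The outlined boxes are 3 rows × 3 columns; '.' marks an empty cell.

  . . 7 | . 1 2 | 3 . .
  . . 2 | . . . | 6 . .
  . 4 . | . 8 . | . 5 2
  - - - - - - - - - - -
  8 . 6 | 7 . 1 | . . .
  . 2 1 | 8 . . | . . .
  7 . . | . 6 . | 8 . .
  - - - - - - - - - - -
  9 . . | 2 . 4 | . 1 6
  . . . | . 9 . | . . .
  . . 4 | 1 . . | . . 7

Step 1. [r7c7∈{5}] only 5 remains possible at r7c7. So r7c7=5.
Step 2. [r6c8∈{2,3,4,9}] across row 6, 2 lands solely at r6c8. So r6c8=2.
Step 3. [r5c1∈{3,4,5}] across col 1, 4 lands solely at r5c1, so r5c1=4.
Step 4. [r6c9∈{1,3,4,5,9}] across row 6, 1 lands solely at r6c9, so r6c9=1.
Step 5. [r6c4∈{3,4,5,9}] in row 6, 4 fits only at r6c4. So r6c4=4.
Step 6. [r2c5∈{3,4,5,7}] in col 5, 4 fits only at r2c5. So r2c5=4.
Step 7. [r3c7∈{1,7,9}] in col 7, 1 fits only at r3c7 ⇒ r3c7=1.
Step 8. [r3c6∈{3,6,7,9}] across row 3, 7 lands solely at r3c6, so r3c6=7.
Step 9. [r8c2∈{1,3,5,6,7,8}] 7 has one home in row 8: r8c2, so r8c2=7.
Step 10. [r2c2∈{1,3,5,8,9}] col 2 places 1 nowhere but r2c2, so r2c2=1.
Step 11. [r1c2∈{5,6,8,9}] in box 1, 8 fits only at r1c2, so r1c2=8.
Step 12. [r7c2∈{3}] r7c2 has the single candidate 3 ⇒ r7c2=3.
Step 13. [r6c3∈{3,5,9}] box 4 places 3 nowhere but r6c3. So r6c3=3.
Step 14. [r8c3∈{5,8}] col 3 places 5 nowhere but r8c3 ⇒ r8c3=5.
Step 15. [r2c8∈{7,8,9}] 7 has one home in row 2: r2c8 ⇒ r2c8=7.
Step 16. [r9c2∈{6}] r9c2 has the single candidate 6. So r9c2=6.
Step 17. [r8c6∈{3,6,8}] r8c6 is the only open cell in col 6 admitting 6 ⇒ r8c6=6.
Step 18. [r8c4∈{3}] nothing but 3 survives at r8c4. So r8c4=3.
Step 19. [r2c6∈{3,5,9}] across box 2, 3 lands solely at r2c6, so r2c6=3.
Step 20. [r9c8∈{3,8,9}] across row 9, 3 lands solely at r9c8, so r9c8=3.
Step 21. [r9c5∈{5}] only 5 remains possible at r9c5, so r9c5=5.
Step 22. [r9c7∈{2,9}] row 9 places 9 nowhere but r9c7 ⇒ r9c7=9.
Step 23. [r4c7∈{4}] r4c7's peers cover all but 4, so r4c7=4.
Step 24. [r4c8∈{9}] r4c8 has the single candidate 9, so r4c8=9.
Step 25. [r5c5∈{3}] r5c5's peers cover all but 3, so r5c5=3.
Step 26. [r1c8∈{4}] r1c8 is down to just 4 ⇒ r1c8=4.
Step 27. [r6c2∈{5,9}] 9 has one home in col 2: r6c2, so r6c2=9.
Step 28. [r1c9∈{9}] r1c9 is down to just 9. So r1c9=9.
Step 29. [r2c4∈{5,9}] row 2 places 9 nowhere but r2c4. So r2c4=9.
Step 30. [r5c9∈{5}] nothing but 5 survives at r5c9, so r5c9=5.
Step 31. [r3c4∈{6}] r3c4's peers cover all but 6. So r3c4=6.
Step 32. [r1c1∈{5,6}] row 1 places 6 nowhere but r1c1 ⇒ r1c1=6.
Step 33. [r8c8∈{8}] nothing but 8 survives at r8c8, so r8c8=8.
Step 34. [r8c1∈{1,2}] across row 8, 1 lands solely at r8c1, so r8c1=1.
Step 35. [r8c7∈{2}] r8c7 is down to just 2 ⇒ r8c7=2.
Step 36. [r5c8∈{6}] only 6 remains possible at r5c8. So r5c8=6.
Step 37. [r3c3∈{9}] r3c3 has the single candidate 9, so r3c3=9.
Step 38. [r4c2∈{5}] r4c2 is down to just 5. So r4c2=5.
Step 39. [r1c4∈{5}] r1c4 is down to just 5 ⇒ r1c4=5.
Step 40. [r8c9∈{4}] r8c9 has the single candidate 4, so r8c9=4.
Step 41. [r4c5∈{2}] r4c5's peers cover all but 2. So r4c5=2.
Step 42. [r2c9∈{8}] r2c9 has the single candidate 8. So r2c9=8.
Step 43. [r9c1∈{2}] nothing but 2 survives at r9c1 ⇒ r9c1=2.
Step 44. [r6c6∈{5}] r6c6's peers cover all but 5 ⇒ r6c6=5.
Step 45. [r7c3∈{8}] r7c3 has the single candidate 8. So r7c3=8.
Step 46. [r5c7∈{7}] r5c7 is down to just 7. So r5c7=7.
Step 47. [r7c5∈{7}] r7c5 has the single candidate 7, so r7c5=7.
Step 48. [r3c1∈{3}] r3c1 is down to just 3. So r3c1=3.
Step 49. [r5c6∈{9}] r5c6 is down to just 9. So r5c6=9.
Step 50. [r9c6∈{8}] nothing but 8 survives at r9c6. So r9c6=8.
Step 51. [r2c1∈{5}] nothing but 5 survives at r2c1. So r2c1=5.
Step 52. [r4c9∈{3}] r4c9 is down to just 3, so r4c9=3.

Answer: 6 8 7 5 1 2 3 4 9 / 5 1 2 9 4 3 6 7 8 / 3 4 9 6 8 7 1 5 2 / 8 5 6 7 2 1 4 9 3 / 4 2 1 8 3 9 7 6 5 / 7 9 3 4 6 5 8 2 1 / 9 3 8 2 7 4 5 1 6 / 1 7 5 3 9 6 2 8 4 / 2 6 4 1 5 8 9 3 7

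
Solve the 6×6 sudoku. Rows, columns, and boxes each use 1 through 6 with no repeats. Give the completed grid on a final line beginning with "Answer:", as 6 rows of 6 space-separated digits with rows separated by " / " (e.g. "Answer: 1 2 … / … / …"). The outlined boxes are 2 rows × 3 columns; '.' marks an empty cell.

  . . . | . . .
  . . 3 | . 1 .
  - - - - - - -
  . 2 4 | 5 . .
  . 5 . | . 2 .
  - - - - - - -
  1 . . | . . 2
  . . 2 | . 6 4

Step 1. [r1c5∈{3,4,5}] in col 5, 4 fits only at r1c5, so r1c5=4.
Step 2. [r3c5∈{3}] only 3 remains possible at r3c5, so r3c5=3.
Step 3. [r3c1∈{6}] only 6 remains possible at r3c1, so r3c1=6.
Step 4. [r6c1∈{3,5}] r6c1 is the only open cell in row 6 admitting 5. So r6c1=5.
Step 5. [r5c4∈{3}] r5c4's peers cover all but 3 ⇒ r5c4=3.
Step 6. [r4c3∈{1}] r4c3 is down to just 1 ⇒ r4c3=1.
Step 7. [r4c6∈{6}] r4c6's peers cover all but 6 ⇒ r4c6=6.
Step 8. [r1c1∈{2}] r1c1 is down to just 2, so r1c1=2.
Step 9. [r1c4∈{6}] r1c4's peers cover all but 6 ⇒ r1c4=6.
Step 10. [r2c2∈{4,6}] r2c2 is the only open cell in row 2 admitting 6, so r2c2=6.
Step 11. [r2c6∈{5}] nothing but 5 survives at r2c6 ⇒ r2c6=5.
Step 12. [r1c6∈{3}] only 3 remains possible at r1c6, so r1c6=3.
Step 13. [r6c2∈{3}] r6c2 has the single candidate 3 ⇒ r6c2=3.
Step 14. [r2c1∈{4}] r2c1 is down to just 4. So r2c1=4.
Step 15. [r5c3∈{6}] nothing but 6 survives at r5c3 ⇒ r5c3=6.
Step 16. [r1c3∈{5}] nothing but 5 survives at r1c3 ⇒ r1c3=5.
Step 17. [r4c4∈{4}] nothing but 4 survives at r4c4, so r4c4=4.
Step 18. [r1c2∈{1}] r1c2's peers cover all but 1. So r1c2=1.
Step 19. [r3c6∈{1}] r3c6 is down to just 1. So r3c6=1.
Step 20. [r4c1∈{3}] r4c1's peers cover all but 3, so r4c1=3.
Step 21. [r6c4∈{1}] r6c4 has the single candidate 1 ⇒ r6c4=1.
Step 22. [r5c5∈{5}] r5c5 has the single candidate 5. So r5c5=5.
Step 23. [r2c4∈{2}] only 2 remains possible at r2c4, so r2c4=2.
Step 24. [r5c2∈{4}] r5c2 has the single candidate 4 ⇒ r5c2=4.

Answer: 2 1 5 6 4 3 / 4 6 3 2 1 5 / 6 2 4 5 3 1 / 3 5 1 4 2 6 / 1 4 6 3 5 2 / 5 3 2 1 6 4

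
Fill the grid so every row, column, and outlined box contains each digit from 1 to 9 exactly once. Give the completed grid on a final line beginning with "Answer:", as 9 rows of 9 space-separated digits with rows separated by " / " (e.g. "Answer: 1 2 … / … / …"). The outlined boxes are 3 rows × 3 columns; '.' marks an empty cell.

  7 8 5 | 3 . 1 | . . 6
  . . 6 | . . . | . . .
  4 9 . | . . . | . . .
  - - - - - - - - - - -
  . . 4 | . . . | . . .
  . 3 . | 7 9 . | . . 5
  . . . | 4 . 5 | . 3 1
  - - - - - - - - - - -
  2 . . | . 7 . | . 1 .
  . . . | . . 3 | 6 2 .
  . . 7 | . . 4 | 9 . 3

Step 1. [r8c9∈{4,7,8}] row 8 places 7 nowhere but r8c9 ⇒ r8c9=7.
Step 2. [r4c5∈{1,2,3,6,8}] 3 has one home in row 4: r4c5 ⇒ r4c5=3.
Step 3. [r4c4∈{1,2,6,8}] r4c4 is the only open cell in box 5 admitting 1 ⇒ r4c4=1.
Step 4. [r1c8∈{4,9}] 9 has one home in row 1: r1c8. So r1c8=9.
Step 5. [r4c9∈{2,8,9}] in col 9, 9 fits only at r4c9, so r4c9=9.
Step 6. [r8c2∈{1,4,5}] in row 8, 4 fits only at r8c2, so r8c2=4.
Step 7. [r7c3∈{3,8,9}] in row 7, 3 fits only at r7c3, so r7c3=3.
Step 8. [r3c7∈{1,2,3,5,7,8}] across row 3, 3 lands solely at r3c7 ⇒ r3c7=3.
Step 9. [r2c7∈{1,2,4,5,7,8}] across col 7, 1 lands solely at r2c7 ⇒ r2c7=1.
Step 10. [r2c2∈{2}] r2c2's peers cover all but 2, so r2c2=2.
Step 11. [r9c2∈{1,5,6}] across col 2, 1 lands solely at r9c2 ⇒ r9c2=1.
Step 12. [r3c9∈{2,8}] col 9 places 2 nowhere but r3c9 ⇒ r3c9=2.
Step 13. [r1c7∈{4}] nothing but 4 survives at r1c7, so r1c7=4.
Step 14. [r2c9∈{8}] nothing but 8 survives at r2c9. So r2c9=8.
Step 15. [r7c7∈{5,8}] in col 7, 5 fits only at r7c7 ⇒ r7c7=5.
Step 16. [r7c2∈{6}] only 6 remains possible at r7c2 ⇒ r7c2=6.
Step 17. [r9c8∈{8}] r9c8's peers cover all but 8 ⇒ r9c8=8.
Step 18. [r9c1∈{5}] r9c1's peers cover all but 5. So r9c1=5.
Step 19. [r5c1∈{1,6,8}] col 1 places 1 nowhere but r5c1. So r5c1=1.
Step 20. [r9c4∈{2,6}] r9c4 is the only open cell in col 4 admitting 2. So r9c4=2.
Step 21. [r3c4∈{5,6,8}] 6 has one home in col 4: r3c4, so r3c4=6.
Step 22. [r8c5∈{1,5,8}] r8c5 is the only open cell in row 8 admitting 1, so r8c5=1.
Step 23. [r8c4∈{5,8,9}] across row 8, 5 lands solely at r8c4. So r8c4=5.
Step 24. [r6c2∈{7}] nothing but 7 survives at r6c2, so r6c2=7.
Step 25. [r4c7∈{2,7,8}] r4c7 is the only open cell in col 7 admitting 7 ⇒ r4c7=7.
Step 26. [r4c6∈{2,6,8}] r4c6 is the only open cell in row 4 admitting 2 ⇒ r4c6=2.
Step 27. [r4c1∈{6,8}] row 4 places 8 nowhere but r4c1 ⇒ r4c1=8.
Step 28. [r5c6∈{6,8}] r5c6 is the only open cell in col 6 admitting 6. So r5c6=6.
Step 29. [r2c4∈{9}] only 9 remains possible at r2c4. So r2c4=9.
Step 30. [r6c5∈{8}] only 8 remains possible at r6c5. So r6c5=8.
Step 31. [r8c1∈{9}] only 9 remains possible at r8c1, so r8c1=9.
Step 32. [r6c7∈{2}] r6c7's peers cover all but 2 ⇒ r6c7=2.
Step 33. [r3c5∈{5}] r3c5 is down to just 5. So r3c5=5.
Step 34. [r3c6∈{7,8}] in row 3, 8 fits only at r3c6 ⇒ r3c6=8.
Step 35. [r2c8∈{5,7}] in row 2, 5 fits only at r2c8 ⇒ r2c8=5.
Step 36. [r8c3∈{8}] r8c3 has the single candidate 8 ⇒ r8c3=8.
Step 37. [r4c2∈{5}] r4c2's peers cover all but 5. So r4c2=5.
Step 38. [r7c9∈{4}] r7c9's peers cover all but 4 ⇒ r7c9=4.
Step 39. [r3c3∈{1}] only 1 remains possible at r3c3 ⇒ r3c3=1.
Step 40. [r3c8∈{7}] r3c8 is down to just 7. So r3c8=7.
Step 41. [r4c8∈{6}] nothing but 6 survives at r4c8, so r4c8=6.
Step 42. [r5c7∈{8}] only 8 remains possible at r5c7 ⇒ r5c7=8.
Step 43. [r2c5∈{4}] r2c5 has the single candidate 4 ⇒ r2c5=4.
Step 44. [r5c8∈{4}] r5c8 has the single candidate 4. So r5c8=4.
Step 45. [r2c6∈{7}] r2c6's peers cover all but 7, so r2c6=7.
Step 46. [r1c5∈{2}] only 2 remains possible at r1c5. So r1c5=2.
Step 47. [r7c4∈{8}] r7c4 is down to just 8, so r7c4=8.
Step 48. [r9c5∈{6}] nothing but 6 survives at r9c5 ⇒ r9c5=6.
Step 49. [r5c3∈{2}] r5c3's peers cover all but 2. So r5c3=2.
Step 50. [r6c3∈{9}] nothing but 9 survives at r6c3. So r6c3=9.
Step 51. [r2c1∈{3}] only 3 remains possible at r2c1. So r2c1=3.
Step 52. [r7c6∈{9}] r7c6 has the single candidate 9 ⇒ r7c6=9.
Step 53. [r6c1∈{6}] r6c1's peers cover all but 6, so r6c1=6.

Answer: 7 8 5 3 2 1 4 9 6 / 3 2 6 9 4 7 1 5 8 / 4 9 1 6 5 8 3 7 2 / 8 5 4 1 3 2 7 6 9 / 1 3 2 7 9 6 8 4 5 / 6 7 9 4 8 5 2 3 1 / 2 6 3 8 7 9 5 1 4 / 9 4 8 5 1 3 6 2 7 / 5 1 7 2 6 4 9 8 3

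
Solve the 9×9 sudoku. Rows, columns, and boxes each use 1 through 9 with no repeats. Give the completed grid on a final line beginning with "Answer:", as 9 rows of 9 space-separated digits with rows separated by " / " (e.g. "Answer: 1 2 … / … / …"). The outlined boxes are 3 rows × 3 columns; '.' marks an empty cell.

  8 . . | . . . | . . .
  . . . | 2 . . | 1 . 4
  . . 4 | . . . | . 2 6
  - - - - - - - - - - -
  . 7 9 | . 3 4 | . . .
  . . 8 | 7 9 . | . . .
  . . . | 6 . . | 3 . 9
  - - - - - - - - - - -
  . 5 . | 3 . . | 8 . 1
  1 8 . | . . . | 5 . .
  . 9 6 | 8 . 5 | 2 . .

Step 1. [r6c8∈{1,4,5,7,8}] 7 has one home in row 6: r6c8, so r6c8=7.
Step 2. [r2c8∈{3,5,8,9}] in box 3, 8 fits only at r2c8. So r2c8=8.
Step 3. [r9c5∈{1,4,7}] in row 9, 1 fits only at r9c5 ⇒ r9c5=1.
Step 4. [r4c7∈{6}] only 6 remains possible at r4c7, so r4c7=6.
Step 5. [r5c7∈{4}] nothing but 4 survives at r5c7 ⇒ r5c7=4.
Step 6. [r6c2∈{1,2,4}] in col 2, 4 fits only at r6c2 ⇒ r6c2=4.
Step 7. [r4c9∈{2,5,8}] in row 4, 8 fits only at r4c9. So r4c9=8.
Step 8. [r4c1∈{2,5}] in row 4, 2 fits only at r4c1 ⇒ r4c1=2.
Step 9. [r6c1∈{5}] r6c1 is down to just 5 ⇒ r6c1=5.
Step 10. [r1c2∈{1,2,3,6}] in col 2, 2 fits only at r1c2. So r1c2=2.
Step 11. [r4c4∈{1,5}] 5 has one home in box 5: r4c4. So r4c4=5.
Step 12. [r3c5∈{5,7,8}] 5 has one home in row 3: r3c5. So r3c5=5.
Step 13. [r3c6∈{1,3,7,8,9}] row 3 places 8 nowhere but r3c6 ⇒ r3c6=8.
Step 14. [r6c3∈{1}] r6c3 is down to just 1. So r6c3=1.
Step 15. [r6c6∈{2}] r6c6 has the single candidate 2 ⇒ r6c6=2.
Step 16. [r2c3∈{3,5,7}] across row 2, 5 lands solely at r2c3, so r2c3=5.
Step 17. [r5c6∈{1}] r5c6's peers cover all but 1, so r5c6=1.
Step 18. [r1c4∈{1,4,9}] 1 has one home in row 1: r1c4, so r1c4=1.
Step 19. [r3c4∈{9}] only 9 remains possible at r3c4 ⇒ r3c4=9.
Step 20. [r1c5∈{4,6,7}] r1c5 is the only open cell in row 1 admitting 4, so r1c5=4.
Step 21. [r1c6∈{3,6,7}] row 1 places 6 nowhere but r1c6 ⇒ r1c6=6.
Step 22. [r2c5∈{7}] r2c5 is down to just 7, so r2c5=7.
Step 23. [r3c7∈{7}] r3c7 is down to just 7 ⇒ r3c7=7.
Step 24. [r3c1∈{3}] nothing but 3 survives at r3c1. So r3c1=3.
Step 25. [r8c3∈{2,3,7}] across col 3, 3 lands solely at r8c3, so r8c3=3.
Step 26. [r2c2∈{6}] only 6 remains possible at r2c2. So r2c2=6.
Step 27. [r5c8∈{5}] r5c8 is down to just 5 ⇒ r5c8=5.
Step 28. [r7c3∈{2,7}] in col 3, 2 fits only at r7c3 ⇒ r7c3=2.
Step 29. [r8c9∈{7}] nothing but 7 survives at r8c9, so r8c9=7.
Step 30. [r7c6∈{7,9}] in col 6, 7 fits only at r7c6. So r7c6=7.
Step 31. [r7c8∈{4,6,9}] r7c8 is the only open cell in row 7 admitting 9, so r7c8=9.
Step 32. [r8c8∈{4,6}] across col 8, 6 lands solely at r8c8, so r8c8=6.
Step 33. [r9c8∈{3,4}] in col 8, 4 fits only at r9c8 ⇒ r9c8=4.
Step 34. [r9c9∈{3}] r9c9 is down to just 3, so r9c9=3.
Step 35. [r2c1∈{9}] r2c1 has the single candidate 9, so r2c1=9.
Step 36. [r8c5∈{2}] r8c5's peers cover all but 2. So r8c5=2.
Step 37. [r1c9∈{5}] nothing but 5 survives at r1c9, so r1c9=5.
Step 38. [r1c7∈{9}] r1c7 is down to just 9, so r1c7=9.
Step 39. [r8c6∈{9}] r8c6 is down to just 9. So r8c6=9.
Step 40. [r4c8∈{1}] nothing but 1 survives at r4c8. So r4c8=1.
Step 41. [r6c5∈{8}] r6c5 has the single candidate 8, so r6c5=8.
Step 42. [r5c1∈{6}] r5c1 is down to just 6, so r5c1=6.
Step 43. [r9c1∈{7}] r9c1 is down to just 7 ⇒ r9c1=7.
Step 44. [r3c2∈{1}] nothing but 1 survives at r3c2. So r3c2=1.
Step 45. [r1c3∈{7}] nothing but 7 survives at r1c3. So r1c3=7.
Step 46. [r7c5∈{6}] nothing but 6 survives at r7c5 ⇒ r7c5=6.
Step 47. [r7c1∈{4}] r7c1 has the single candidate 4. So r7c1=4.
Step 48. [r5c2∈{3}] r5c2 is down to just 3, so r5c2=3.
Step 49. [r5c9∈{2}] only 2 remains possible at r5c9 ⇒ r5c9=2.
Step 50. [r1c8∈{3}] nothing but 3 survives at r1c8, so r1c8=3.
Step 51. [r8c4∈{4}] r8c4 has the single candidate 4 ⇒ r8c4=4.
Step 52. [r2c6∈{3}] nothing but 3 survives at r2c6, so r2c6=3.

Answer: 8 2 7 1 4 6 9 3 5 / 9 6 5 2 7 3 1 8 4 / 3 1 4 9 5 8 7 2 6 / 2 7 9 5 3 4 6 1 8 / 6 3 8 7 9 1 4 5 2 / 5 4 1 6 8 2 3 7 9 / 4 5 2 3 6 7 8 9 1 / 1 8 3 4 2 9 5 6 7 / 7 9 6 8 1 5 2 4 3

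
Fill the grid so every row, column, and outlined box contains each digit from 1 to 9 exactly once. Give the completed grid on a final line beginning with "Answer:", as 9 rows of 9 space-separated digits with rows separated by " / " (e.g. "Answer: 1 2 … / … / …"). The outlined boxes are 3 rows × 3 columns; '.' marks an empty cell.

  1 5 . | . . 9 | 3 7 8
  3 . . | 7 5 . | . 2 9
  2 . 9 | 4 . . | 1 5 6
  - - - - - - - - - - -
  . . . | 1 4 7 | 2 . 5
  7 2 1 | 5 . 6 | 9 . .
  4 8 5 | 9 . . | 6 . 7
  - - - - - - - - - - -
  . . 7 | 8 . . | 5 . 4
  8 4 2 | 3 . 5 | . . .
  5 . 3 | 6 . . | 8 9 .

Step 1. [r7c8∈{1,3,6}] row 7 places 3 nowhere but r7c8, so r7c8=3.
Step 2. [r9c2∈{1}] r9c2's peers cover all but 1, so r9c2=1.
Step 3. [r4c3∈{6}] nothing but 6 survives at r4c3 ⇒ r4c3=6.
Step 4. [r8c5∈{1,7,9}] row 8 places 9 nowhere but r8c5. So r8c5=9.
Step 5. [r5c5∈{3,8}] box 5 places 8 nowhere but r5c5 ⇒ r5c5=8.
Step 6. [r2c6∈{1,8}] in row 2, 1 fits only at r2c6, so r2c6=1.
Step 7. [r7c6∈{2}] r7c6's peers cover all but 2, so r7c6=2.
Step 8. [r4c1∈{9}] only 9 remains possible at r4c1, so r4c1=9.
Step 9. [r6c6∈{3}] r6c6 is down to just 3 ⇒ r6c6=3.
Step 10. [r2c2∈{6}] r2c2's peers cover all but 6. So r2c2=6.
Step 11. [r1c5∈{2,6}] 6 has one home in row 1: r1c5, so r1c5=6.
Step 12. [r6c8∈{1}] r6c8's peers cover all but 1. So r6c8=1.
Step 13. [r1c3∈{4}] r1c3 is down to just 4 ⇒ r1c3=4.
Step 14. [r9c5∈{7}] r9c5 has the single candidate 7. So r9c5=7.
Step 15. [r7c5∈{1}] only 1 remains possible at r7c5, so r7c5=1.
Step 16. [r8c8∈{6}] only 6 remains possible at r8c8, so r8c8=6.
Step 17. [r7c2∈{9}] r7c2's peers cover all but 9 ⇒ r7c2=9.
Step 18. [r3c2∈{7}] only 7 remains possible at r3c2. So r3c2=7.
Step 19. [r5c9∈{3}] r5c9's peers cover all but 3, so r5c9=3.
Step 20. [r4c2∈{3}] r4c2's peers cover all but 3, so r4c2=3.
Step 21. [r6c5∈{2}] only 2 remains possible at r6c5. So r6c5=2.
Step 22. [r8c7∈{7}] nothing but 7 survives at r8c7 ⇒ r8c7=7.
Step 23. [r1c4∈{2}] r1c4 is down to just 2, so r1c4=2.
Step 24. [r3c6∈{8}] r3c6's peers cover all but 8 ⇒ r3c6=8.
Step 25. [r7c1∈{6}] r7c1's peers cover all but 6. So r7c1=6.
Step 26. [r9c6∈{4}] only 4 remains possible at r9c6, so r9c6=4.
Step 27. [r5c8∈{4}] r5c8 has the single candidate 4, so r5c8=4.
Step 28. [r2c3∈{8}] r2c3 is down to just 8 ⇒ r2c3=8.
Step 29. [r2c7∈{4}] nothing but 4 survives at r2c7, so r2c7=4.
Step 30. [r4c8∈{8}] r4c8 has the single candidate 8. So r4c8=8.
Step 31. [r9c9∈{2}] r9c9 has the single candidate 2. So r9c9=2.
Step 32. [r3c5∈{3}] nothing but 3 survives at r3c5 ⇒ r3c5=3.
Step 33. [r8c9∈{1}] nothing but 1 survives at r8c9 ⇒ r8c9=1.

Answer: 1 5 4 2 6 9 3 7 8 / 3 6 8 7 5 1 4 2 9 / 2 7 9 4 3 8 1 5 6 / 9 3 6 1 4 7 2 8 5 / 7 2 1 5 8 6 9 4 3 / 4 8 5 9 2 3 6 1 7 / 6 9 7 8 1 2 5 3 4 / 8 4 2 3 9 5 7 6 1 / 5 1 3 6 7 4 8 9 2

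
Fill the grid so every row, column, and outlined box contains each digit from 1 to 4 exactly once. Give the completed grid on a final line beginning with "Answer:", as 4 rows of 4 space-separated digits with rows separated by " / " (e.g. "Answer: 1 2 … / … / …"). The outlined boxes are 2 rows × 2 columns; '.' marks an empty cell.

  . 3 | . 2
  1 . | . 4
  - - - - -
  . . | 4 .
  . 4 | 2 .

Step 1. [r4c4∈{1,3}] row 4 places 1 nowhere but r4c4, so r4c4=1.
Step 2. [r3c1∈{2,3}] 2 has one home in col 1: r3c1 ⇒ r3c1=2.
Step 3. [r3c2∈{1}] nothing but 1 survives at r3c2, so r3c2=1.
Step 4. [r1c1∈{4}] nothing but 4 survives at r1c1, so r1c1=4.
Step 5. [r1c3∈{1}] r1c3 has the single candidate 1 ⇒ r1c3=1.
Step 6. [r4c1∈{3}] nothing but 3 survives at r4c1. So r4c1=3.
Step 7. [r2c2∈{2}] r2c2 has the single candidate 2. So r2c2=2.
Step 8. [r2c3∈{3}] only 3 remains possible at r2c3. So r2c3=3.
Step 9. [r3c4∈{3}] r3c4's peers cover all but 3 ⇒ r3c4=3.

Answer: 4 3 1 2 / 1 2 3 4 / 2 1 4 3 / 3 4 2 1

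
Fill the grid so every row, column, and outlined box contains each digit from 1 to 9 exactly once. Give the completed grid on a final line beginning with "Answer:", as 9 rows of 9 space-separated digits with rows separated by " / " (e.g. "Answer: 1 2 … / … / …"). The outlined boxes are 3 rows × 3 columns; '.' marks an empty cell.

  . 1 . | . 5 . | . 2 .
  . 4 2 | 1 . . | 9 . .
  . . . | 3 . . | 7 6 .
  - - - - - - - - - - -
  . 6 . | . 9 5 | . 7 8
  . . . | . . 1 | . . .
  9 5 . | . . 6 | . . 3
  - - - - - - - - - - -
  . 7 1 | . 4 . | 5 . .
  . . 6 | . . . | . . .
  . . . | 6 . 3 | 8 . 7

Step 1. [r5c5∈{2,3,7,8}] across col 5, 3 lands solely at r5c5. So r5c5=3.
Step 2. [r8c2∈{2,3,8,9}] in col 2, 3 fits only at r8c2. So r8c2=3.
Step 3. [r1c9∈{4}] nothing but 4 survives at r1c9, so r1c9=4.
Step 4. [r8c4∈{2,5,7,8,9}] 5 has one home in col 4: r8c4. So r8c4=5.
Step 5. [r2c8∈{3,5,8}] r2c8 is the only open cell in col 8 admitting 8 ⇒ r2c8=8.
Step 6. [r2c1∈{3,5,6,7}] 3 has one home in row 2: r2c1. So r2c1=3.
Step 7. [r2c6∈{7}] nothing but 7 survives at r2c6. So r2c6=7.
Step 8. [r8c5∈{1,2,7,8}] r8c5 is the only open cell in row 8 admitting 7, so r8c5=7.
Step 9. [r7c9∈{2,6,9}] r7c9 is the only open cell in row 7 admitting 6. So r7c9=6.
Step 10. [r4c1∈{1,2,4}] r4c1 is the only open cell in col 1 admitting 1, so r4c1=1.
Step 11. [r3c6∈{2,4,8,9}] 4 has one home in row 3: r3c6 ⇒ r3c6=4.
Step 12. [r5c8∈{4,5,9}] 5 has one home in col 8: r5c8. So r5c8=5.
Step 13. [r3c5∈{2,8}] across row 3, 2 lands solely at r3c5. So r3c5=2.
Step 14. [r6c5∈{8}] r6c5's peers cover all but 8, so r6c5=8.
Step 15. [r5c7∈{2,4,6}] across row 5, 6 lands solely at r5c7 ⇒ r5c7=6.
Step 16. [r1c1∈{6,7,8}] r1c1 is the only open cell in row 1 admitting 6, so r1c1=6.
Step 17. [r5c1∈{2,4,7,8}] 7 has one home in col 1: r5c1. So r5c1=7.
Step 18. [r6c3∈{4}] r6c3 has the single candidate 4 ⇒ r6c3=4.
Step 19. [r5c2∈{2,8}] in box 4, 2 fits only at r5c2, so r5c2=2.
Step 20. [r8c9∈{1,2,9}] across col 9, 2 lands solely at r8c9. So r8c9=2.
Step 21. [r3c2∈{8,9}] in col 2, 8 fits only at r3c2 ⇒ r3c2=8.
Step 22. [r7c6∈{2,8,9}] across col 6, 2 lands solely at r7c6 ⇒ r7c6=2.
Step 23. [r3c1∈{5}] only 5 remains possible at r3c1. So r3c1=5.
Step 24. [r4c7∈{2,4}] across box 6, 4 lands solely at r4c7. So r4c7=4.
Step 25. [r6c8∈{1}] nothing but 1 survives at r6c8, so r6c8=1.
Step 26. [r9c2∈{9}] r9c2's peers cover all but 9, so r9c2=9.
Step 27. [r9c8∈{4}] only 4 remains possible at r9c8, so r9c8=4.
Step 28. [r7c1∈{8}] r7c1's peers cover all but 8. So r7c1=8.
Step 29. [r7c4∈{9}] r7c4 has the single candidate 9, so r7c4=9.
Step 30. [r1c6∈{8,9}] 9 has one home in col 6: r1c6, so r1c6=9.
Step 31. [r4c4∈{2}] r4c4's peers cover all but 2 ⇒ r4c4=2.
Step 32. [r9c3∈{5}] nothing but 5 survives at r9c3 ⇒ r9c3=5.
Step 33. [r8c8∈{9}] only 9 remains possible at r8c8. So r8c8=9.
Step 34. [r2c9∈{5}] r2c9 is down to just 5 ⇒ r2c9=5.
Step 35. [r1c3∈{7}] r1c3's peers cover all but 7 ⇒ r1c3=7.
Step 36. [r8c7∈{1}] nothing but 1 survives at r8c7. So r8c7=1.
Step 37. [r8c6∈{8}] r8c6 is down to just 8 ⇒ r8c6=8.
Step 38. [r2c5∈{6}] r2c5's peers cover all but 6. So r2c5=6.
Step 39. [r9c1∈{2}] r9c1's peers cover all but 2, so r9c1=2.
Step 40. [r5c4∈{4}] r5c4 has the single candidate 4. So r5c4=4.
Step 41. [r3c3∈{9}] r3c3 is down to just 9. So r3c3=9.
Step 42. [r4c3∈{3}] r4c3 has the single candidate 3, so r4c3=3.
Step 43. [r1c7∈{3}] r1c7 has the single candidate 3 ⇒ r1c7=3.
Step 44. [r6c4∈{7}] r6c4 is down to just 7, so r6c4=7.
Step 45. [r5c9∈{9}] r5c9's peers cover all but 9. So r5c9=9.
Step 46. [r1c4∈{8}] r1c4's peers cover all but 8 ⇒ r1c4=8.
Step 47. [r8c1∈{4}] r8c1 is down to just 4. So r8c1=4.
Step 48. [r7c8∈{3}] r7c8 is down to just 3. So r7c8=3.
Step 49. [r6c7∈{2}] r6c7's peers cover all but 2. So r6c7=2.
Step 50. [r9c5∈{1}] r9c5 has the single candidate 1, so r9c5=1.
Step 51. [r3c9∈{1}] only 1 remains possible at r3c9, so r3c9=1.
Step 52. [r5c3∈{8}] r5c3's peers cover all but 8, so r5c3=8.

Answer: 6 1 7 8 5 9 3 2 4 / 3 4 2 1 6 7 9 8 5 / 5 8 9 3 2 4 7 6 1 / 1 6 3 2 9 5 4 7 8 / 7 2 8 4 3 1 6 5 9 / 9 5 4 7 8 6 2 1 3 / 8 7 1 9 4 2 5 3 6 / 4 3 6 5 7 8 1 9 2 / 2 9 5 6 1 3 8 4 7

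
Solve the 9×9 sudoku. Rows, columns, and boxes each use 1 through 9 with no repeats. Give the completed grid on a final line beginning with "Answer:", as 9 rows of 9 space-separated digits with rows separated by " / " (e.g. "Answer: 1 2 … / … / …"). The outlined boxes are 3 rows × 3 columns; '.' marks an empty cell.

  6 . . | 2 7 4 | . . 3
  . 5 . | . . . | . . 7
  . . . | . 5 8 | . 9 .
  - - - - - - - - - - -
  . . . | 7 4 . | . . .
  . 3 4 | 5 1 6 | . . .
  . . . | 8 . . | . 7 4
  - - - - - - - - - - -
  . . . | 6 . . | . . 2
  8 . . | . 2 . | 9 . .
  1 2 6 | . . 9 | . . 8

Step 1. [r9c5∈{3}] r9c5 has the single candidate 3 ⇒ r9c5=3.
Step 2. [r2c4∈{1,3,9}] across col 4, 9 lands solely at r2c4, so r2c4=9.
Step 3. [r3c4∈{1,3}] r3c4 is the only open cell in col 4 admitting 3 ⇒ r3c4=3.
Step 4. [r2c6∈{1}] nothing but 1 survives at r2c6 ⇒ r2c6=1.
Step 5. [r5c1∈{2,7,9}] across row 5, 7 lands solely at r5c1 ⇒ r5c1=7.
Step 6. [r9c7∈{4,5,7}] in row 9, 7 fits only at r9c7. So r9c7=7.
Step 7. [r9c8∈{4,5}] 5 has one home in row 9: r9c8. So r9c8=5.
Step 8. [r4c9∈{1,5,6,9}] r4c9 is the only open cell in col 9 admitting 5. So r4c9=5.
Step 9. [r6c5∈{9}] r6c5 has the single candidate 9. So r6c5=9.
Step 10. [r8c4∈{1,4}] col 4 places 1 nowhere but r8c4. So r8c4=1.
Step 11. [r3c9∈{1,6}] col 9 places 1 nowhere but r3c9 ⇒ r3c9=1.
Step 12. [r1c8∈{8}] nothing but 8 survives at r1c8, so r1c8=8.
Step 13. [r3c7∈{2,4,6}] row 3 places 6 nowhere but r3c7. So r3c7=6.
Step 14. [r4c8∈{1,2,3,6}] r4c8 is the only open cell in box 6 admitting 6, so r4c8=6.
Step 15. [r5c8∈{2}] r5c8 is down to just 2. So r5c8=2.
Step 16. [r4c2∈{1,8,9}] in col 2, 8 fits only at r4c2 ⇒ r4c2=8.
Step 17. [r2c8∈{4}] nothing but 4 survives at r2c8, so r2c8=4.
Step 18. [r7c7∈{1,3,4}] r7c7 is the only open cell in col 7 admitting 4 ⇒ r7c7=4.
Step 19. [r8c2∈{4,7}] in row 8, 4 fits only at r8c2. So r8c2=4.
Step 20. [r8c8∈{3}] r8c8's peers cover all but 3, so r8c8=3.
Step 21. [r2c7∈{2}] r2c7's peers cover all but 2, so r2c7=2.
Step 22. [r2c1∈{3}] nothing but 3 survives at r2c1, so r2c1=3.
Step 23. [r7c3∈{3,5,7,9}] r7c3 is the only open cell in row 7 admitting 3. So r7c3=3.
Step 24. [r3c2∈{7}] r3c2's peers cover all but 7, so r3c2=7.
Step 25. [r3c3∈{2}] nothing but 2 survives at r3c3 ⇒ r3c3=2.
Step 26. [r7c2∈{9}] only 9 remains possible at r7c2, so r7c2=9.
Step 27. [r7c1∈{5}] nothing but 5 survives at r7c1 ⇒ r7c1=5.
Step 28. [r6c1∈{2}] only 2 remains possible at r6c1, so r6c1=2.
Step 29. [r1c3∈{1,9}] row 1 places 9 nowhere but r1c3, so r1c3=9.
Step 30. [r4c3∈{1}] nothing but 1 survives at r4c3 ⇒ r4c3=1.
Step 31. [r4c7∈{3}] r4c7 has the single candidate 3, so r4c7=3.
Step 32. [r8c3∈{7}] r8c3 is down to just 7, so r8c3=7.
Step 33. [r1c2∈{1}] only 1 remains possible at r1c2. So r1c2=1.
Step 34. [r7c8∈{1}] r7c8 is down to just 1 ⇒ r7c8=1.
Step 35. [r3c1∈{4}] only 4 remains possible at r3c1. So r3c1=4.
Step 36. [r1c7∈{5}] r1c7 has the single candidate 5. So r1c7=5.
Step 37. [r9c4∈{4}] nothing but 4 survives at r9c4 ⇒ r9c4=4.
Step 38. [r2c5∈{6}] only 6 remains possible at r2c5, so r2c5=6.
Step 39. [r2c3∈{8}] r2c3 is down to just 8, so r2c3=8.
Step 40. [r4c1∈{9}] r4c1's peers cover all but 9 ⇒ r4c1=9.
Step 41. [r5c9∈{9}] only 9 remains possible at r5c9, so r5c9=9.
Step 42. [r6c7∈{1}] r6c7's peers cover all but 1, so r6c7=1.
Step 43. [r8c6∈{5}] nothing but 5 survives at r8c6 ⇒ r8c6=5.
Step 44. [r6c3∈{5}] only 5 remains possible at r6c3. So r6c3=5.
Step 45. [r5c7∈{8}] nothing but 8 survives at r5c7, so r5c7=8.
Step 46. [r6c6∈{3}] only 3 remains possible at r6c6. So r6c6=3.
Step 47. [r8c9∈{6}] r8c9 is down to just 6. So r8c9=6.
Step 48. [r7c5∈{8}] nothing but 8 survives at r7c5 ⇒ r7c5=8.
Step 49. [r7c6∈{7}] r7c6 has the single candidate 7, so r7c6=7.
Step 50. [r6c2∈{6}] only 6 remains possible at r6c2, so r6c2=6.
Step 51. [r4c6∈{2}] r4c6 is down to just 2. So r4c6=2.

Answer: 6 1 9 2 7 4 5 8 3 / 3 5 8 9 6 1 2 4 7 / 4 7 2 3 5 8 6 9 1 / 9 8 1 7 4 2 3 6 5 / 7 3 4 5 1 6 8 2 9 / 2 6 5 8 9 3 1 7 4 / 5 9 3 6 8 7 4 1 2 / 8 4 7 1 2 5 9 3 6 / 1 2 6 4 3 9 7 5 8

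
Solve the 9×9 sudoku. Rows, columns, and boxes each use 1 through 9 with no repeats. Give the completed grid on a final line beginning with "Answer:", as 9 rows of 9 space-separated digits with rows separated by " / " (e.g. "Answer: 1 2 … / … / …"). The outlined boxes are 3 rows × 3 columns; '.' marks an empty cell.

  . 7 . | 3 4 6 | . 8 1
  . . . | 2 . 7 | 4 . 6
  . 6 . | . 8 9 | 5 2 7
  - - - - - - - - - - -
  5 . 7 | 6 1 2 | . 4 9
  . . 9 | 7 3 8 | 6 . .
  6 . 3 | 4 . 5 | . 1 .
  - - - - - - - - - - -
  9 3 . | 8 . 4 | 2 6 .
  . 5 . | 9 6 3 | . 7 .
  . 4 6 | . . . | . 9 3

Step 1. [r7c3∈{1}] nothing but 1 survives at r7c3, so r7c3=1.
Step 2. [r1c1∈{2}] r1c1 is down to just 2 ⇒ r1c1=2.
Step 3. [r8c1∈{8}] nothing but 8 survives at r8c1, so r8c1=8.
Step 4. [r6c9∈{2,8}] across col 9, 8 lands solely at r6c9, so r6c9=8.
Step 5. [r2c5∈{5}] r2c5 has the single candidate 5. So r2c5=5.
Step 6. [r3c1∈{1,3,4}] in row 3, 3 fits only at r3c1, so r3c1=3.
Step 7. [r2c1∈{1}] r2c1 has the single candidate 1, so r2c1=1.
Step 8. [r5c9∈{2,5}] across col 9, 2 lands solely at r5c9, so r5c9=2.
Step 9. [r9c6∈{1}] only 1 remains possible at r9c6, so r9c6=1.
Step 10. [r4c2∈{8}] nothing but 8 survives at r4c2, so r4c2=8.
Step 11. [r9c1∈{7}] only 7 remains possible at r9c1. So r9c1=7.
Step 12. [r9c4∈{5}] nothing but 5 survives at r9c4 ⇒ r9c4=5.
Step 13. [r2c2∈{9}] r2c2 is down to just 9. So r2c2=9.
Step 14. [r5c1∈{4}] only 4 remains possible at r5c1 ⇒ r5c1=4.
Step 15. [r1c7∈{9}] r1c7 has the single candidate 9, so r1c7=9.
Step 16. [r5c2∈{1}] r5c2's peers cover all but 1 ⇒ r5c2=1.
Step 17. [r7c9∈{5}] nothing but 5 survives at r7c9, so r7c9=5.
Step 18. [r9c5∈{2}] r9c5 has the single candidate 2. So r9c5=2.
Step 19. [r2c8∈{3}] only 3 remains possible at r2c8, so r2c8=3.
Step 20. [r8c7∈{1}] r8c7 has the single candidate 1 ⇒ r8c7=1.
Step 21. [r8c3∈{2}] nothing but 2 survives at r8c3, so r8c3=2.
Step 22. [r1c3∈{5}] r1c3's peers cover all but 5. So r1c3=5.
Step 23. [r9c7∈{8}] r9c7's peers cover all but 8, so r9c7=8.
Step 24. [r8c9∈{4}] r8c9 has the single candidate 4. So r8c9=4.
Step 25. [r6c2∈{2}] nothing but 2 survives at r6c2 ⇒ r6c2=2.
Step 26. [r4c7∈{3}] r4c7 is down to just 3. So r4c7=3.
Step 27. [r7c5∈{7}] r7c5's peers cover all but 7. So r7c5=7.
Step 28. [r3c3∈{4}] r3c3 has the single candidate 4. So r3c3=4.
Step 29. [r6c7∈{7}] nothing but 7 survives at r6c7. So r6c7=7.
Step 30. [r5c8∈{5}] nothing but 5 survives at r5c8 ⇒ r5c8=5.
Step 31. [r6c5∈{9}] r6c5 has the single candidate 9, so r6c5=9.
Step 32. [r2c3∈{8}] nothing but 8 survives at r2c3 ⇒ r2c3=8.
Step 33. [r3c4∈{1}] r3c4's peers cover all but 1 ⇒ r3c4=1.

Answer: 2 7 5 3 4 6 9 8 1 / 1 9 8 2 5 7 4 3 6 / 3 6 4 1 8 9 5 2 7 / 5 8 7 6 1 2 3 4 9 / 4 1 9 7 3 8 6 5 2 / 6 2 3 4 9 5 7 1 8 / 9 3 1 8 7 4 2 6 5 / 8 5 2 9 6 3 1 7 4 / 7 4 6 5 2 1 8 9 3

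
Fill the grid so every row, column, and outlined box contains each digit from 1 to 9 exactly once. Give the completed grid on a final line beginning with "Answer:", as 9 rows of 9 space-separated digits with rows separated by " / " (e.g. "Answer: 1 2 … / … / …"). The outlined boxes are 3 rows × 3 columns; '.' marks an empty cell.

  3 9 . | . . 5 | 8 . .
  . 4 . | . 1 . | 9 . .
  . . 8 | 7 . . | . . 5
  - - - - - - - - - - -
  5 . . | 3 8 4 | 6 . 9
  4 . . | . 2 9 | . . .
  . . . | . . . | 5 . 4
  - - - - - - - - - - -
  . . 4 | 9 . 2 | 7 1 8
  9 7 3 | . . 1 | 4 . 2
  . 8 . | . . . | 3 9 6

Step 1. [r3c7∈{1,2}] across col 7, 2 lands solely at r3c7, so r3c7=2.
Step 2. [r7c1∈{6}] r7c1 is down to just 6. So r7c1=6.
Step 3. [r3c1∈{1}] r3c1's peers cover all but 1. So r3c1=1.
Step 4. [r3c2∈{6}] r3c2 has the single candidate 6. So r3c2=6.
Step 5. [r9c3∈{1,2,5}] in row 9, 1 fits only at r9c3, so r9c3=1.
Step 6. [r5c4∈{1,5,6}] across row 5, 5 lands solely at r5c4, so r5c4=5.
Step 7. [r9c5∈{4,5,7}] r9c5 is the only open cell in row 9 admitting 5 ⇒ r9c5=5.
Step 8. [r6c5∈{6,7}] in col 5, 7 fits only at r6c5. So r6c5=7.
Step 9. [r2c1∈{2,7}] across col 1, 7 lands solely at r2c1. So r2c1=7.
Step 10. [r1c3∈{2}] only 2 remains possible at r1c3, so r1c3=2.
Step 11. [r2c9∈{3}] only 3 remains possible at r2c9. So r2c9=3.
Step 12. [r5c8∈{3,7,8}] 8 has one home in row 5: r5c8 ⇒ r5c8=8.
Step 13. [r2c8∈{6}] r2c8 has the single candidate 6, so r2c8=6.
Step 14. [r4c2∈{1,2}] in row 4, 1 fits only at r4c2, so r4c2=1.
Step 15. [r6c2∈{2,3}] across col 2, 2 lands solely at r6c2, so r6c2=2.
Step 16. [r6c6∈{6}] nothing but 6 survives at r6c6 ⇒ r6c6=6.
Step 17. [r1c9∈{1,7}] row 1 places 1 nowhere but r1c9, so r1c9=1.
Step 18. [r3c5∈{3,4,9}] 9 has one home in row 3: r3c5. So r3c5=9.
Step 19. [r1c5∈{4,6}] r1c5 is the only open cell in col 5 admitting 4 ⇒ r1c5=4.
Step 20. [r8c4∈{6,8}] in row 8, 8 fits only at r8c4. So r8c4=8.
Step 21. [r4c3∈{7}] r4c3 has the single candidate 7 ⇒ r4c3=7.
Step 22. [r6c3∈{9}] r6c3's peers cover all but 9. So r6c3=9.
Step 23. [r2c6∈{8}] nothing but 8 survives at r2c6, so r2c6=8.
Step 24. [r8c5∈{6}] only 6 remains possible at r8c5. So r8c5=6.
Step 25. [r4c8∈{2}] r4c8 has the single candidate 2 ⇒ r4c8=2.
Step 26. [r7c5∈{3}] r7c5 is down to just 3 ⇒ r7c5=3.
Step 27. [r2c3∈{5}] only 5 remains possible at r2c3, so r2c3=5.
Step 28. [r5c9∈{7}] r5c9 is down to just 7 ⇒ r5c9=7.
Step 29. [r9c1∈{2}] nothing but 2 survives at r9c1. So r9c1=2.
Step 30. [r7c2∈{5}] r7c2's peers cover all but 5, so r7c2=5.
Step 31. [r3c8∈{4}] r3c8 is down to just 4. So r3c8=4.
Step 32. [r1c4∈{6}] r1c4 is down to just 6 ⇒ r1c4=6.
Step 33. [r5c2∈{3}] nothing but 3 survives at r5c2, so r5c2=3.
Step 34. [r6c1∈{8}] r6c1 has the single candidate 8. So r6c1=8.
Step 35. [r5c7∈{1}] r5c7 is down to just 1 ⇒ r5c7=1.
Step 36. [r1c8∈{7}] r1c8 is down to just 7, so r1c8=7.
Step 37. [r8c8∈{5}] nothing but 5 survives at r8c8 ⇒ r8c8=5.
Step 38. [r5c3∈{6}] only 6 remains possible at r5c3. So r5c3=6.
Step 39. [r6c4∈{1}] nothing but 1 survives at r6c4, so r6c4=1.
Step 40. [r9c6∈{7}] only 7 remains possible at r9c6. So r9c6=7.
Step 41. [r3c6∈{3}] only 3 remains possible at r3c6 ⇒ r3c6=3.
Step 42. [r9c4∈{4}] nothing but 4 survives at r9c4. So r9c4=4.
Step 43. [r2c4∈{2}] nothing but 2 survives at r2c4. So r2c4=2.
Step 44. [r6c8∈{3}] r6c8 is down to just 3. So r6c8=3.

Answer: 3 9 2 6 4 5 8 7 1 / 7 4 5 2 1 8 9 6 3 / 1 6 8 7 9 3 2 4 5 / 5 1 7 3 8 4 6 2 9 / 4 3 6 5 2 9 1 8 7 / 8 2 9 1 7 6 5 3 4 / 6 5 4 9 3 2 7 1 8 / 9 7 3 8 6 1 4 5 2 / 2 8 1 4 5 7 3 9 6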